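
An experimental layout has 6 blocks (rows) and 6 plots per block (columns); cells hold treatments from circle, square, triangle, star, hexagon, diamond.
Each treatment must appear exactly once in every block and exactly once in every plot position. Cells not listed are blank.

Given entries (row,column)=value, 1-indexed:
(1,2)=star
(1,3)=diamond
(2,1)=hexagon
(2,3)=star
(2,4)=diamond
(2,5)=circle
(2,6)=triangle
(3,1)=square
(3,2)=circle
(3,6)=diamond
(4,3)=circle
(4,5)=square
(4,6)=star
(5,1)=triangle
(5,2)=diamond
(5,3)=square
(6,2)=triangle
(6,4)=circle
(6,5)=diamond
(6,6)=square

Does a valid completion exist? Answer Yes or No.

No block or plot among the givens repeats a symbol, and propagating forced cells runs into no contradiction.
One valid completion exists (for instance, circle star diamond square triangle hexagon / hexagon square star diamond circle triangle / square circle triangle star hexagon diamond / diamond hexagon circle triangle square star / triangle diamond square hexagon star circle / star triangle hexagon circle diamond square).

Yes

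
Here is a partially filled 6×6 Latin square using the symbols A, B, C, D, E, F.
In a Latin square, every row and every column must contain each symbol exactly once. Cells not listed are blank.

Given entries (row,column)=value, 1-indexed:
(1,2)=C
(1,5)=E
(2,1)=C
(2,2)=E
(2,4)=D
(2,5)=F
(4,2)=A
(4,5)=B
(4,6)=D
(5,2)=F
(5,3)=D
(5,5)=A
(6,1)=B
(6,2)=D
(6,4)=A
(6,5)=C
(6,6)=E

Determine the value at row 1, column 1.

D

Row 3, column 2: row 3 has {} and column 2 has {A, C, D, E, F}, leaving only B.
Row 3, column 5: row 3 has {B} and column 5 has {A, B, C, E, F}, leaving only D.
Row 5, column 1: row 5 has {A, D, F} and column 1 has {B, C}, leaving only E.
Row 4, column 1: row 4 has {A, B, D} and column 1 has {B, C, E}, leaving only F.
Row 3, column 1: row 3 has {B, D} and column 1 has {B, C, E, F}, leaving only A.
Row 1 already has {C, E} and column 1 already has {A, B, C, E, F}, so row 1, column 1 must be D.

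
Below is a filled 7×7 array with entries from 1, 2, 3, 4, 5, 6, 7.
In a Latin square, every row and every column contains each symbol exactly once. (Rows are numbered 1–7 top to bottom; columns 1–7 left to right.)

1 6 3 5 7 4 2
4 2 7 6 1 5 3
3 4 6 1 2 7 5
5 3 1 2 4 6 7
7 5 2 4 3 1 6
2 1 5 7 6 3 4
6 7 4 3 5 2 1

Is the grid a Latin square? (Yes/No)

Yes

Each row is a permutation of the 7 symbols, and so is each column.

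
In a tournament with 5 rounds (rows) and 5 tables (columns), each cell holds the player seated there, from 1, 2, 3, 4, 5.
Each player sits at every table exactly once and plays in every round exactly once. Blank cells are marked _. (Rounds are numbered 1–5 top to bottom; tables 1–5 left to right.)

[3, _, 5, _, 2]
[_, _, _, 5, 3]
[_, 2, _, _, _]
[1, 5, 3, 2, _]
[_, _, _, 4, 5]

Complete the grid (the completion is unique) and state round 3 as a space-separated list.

Round 1, table 4: round 1 has {2, 3, 5} and table 4 has {2, 4, 5}, leaving only 1.
Round 3, table 4: round 3 has {2} and table 4 has {1, 2, 4, 5}, leaving only 3.
Round 1, table 2: round 1 has {1, 2, 3, 5} and table 2 has {2, 5}, leaving only 4.
Round 2, table 2: round 2 has {3, 5} and table 2 has {2, 4, 5}, leaving only 1.
Round 4, table 5: round 4 has {1, 2, 3, 5} and table 5 has {2, 3, 5}, leaving only 4.
Round 3, table 5: round 3 has {2, 3} and table 5 has {2, 3, 4, 5}, leaving only 1.
Round 3, table 3: round 3 has {1, 2, 3} and table 3 has {3, 5}, leaving only 4.
Round 3, table 1: round 3 has {1, 2, 3, 4} and table 1 has {1, 3}, leaving only 5.
So round 3 reads: 5 2 4 3 1.

5 2 4 3 1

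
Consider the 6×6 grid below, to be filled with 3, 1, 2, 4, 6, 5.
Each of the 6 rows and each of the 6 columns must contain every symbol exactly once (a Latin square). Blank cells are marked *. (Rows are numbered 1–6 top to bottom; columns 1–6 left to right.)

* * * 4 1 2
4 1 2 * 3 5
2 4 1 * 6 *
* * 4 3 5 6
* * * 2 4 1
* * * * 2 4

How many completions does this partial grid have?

Row 1, column 1: eliminating its row and column leaves {3, 6, 5}.
Row 1, column 2: eliminating its row and column leaves {3, 6, 5}.
Row 1, column 3: eliminating its row and column leaves {3, 6, 5}.
Row 2, column 4: eliminating its row and column leaves {6}.
Row 3, column 4: eliminating its row and column leaves {5}.
Row 3, column 6: eliminating its row and column leaves {3}.
Row 4, column 1: eliminating its row and column leaves {1}.
Row 4, column 2: eliminating its row and column leaves {2}.
Row 5, column 1: eliminating its row and column leaves {3, 6, 5}.
Row 5, column 2: eliminating its row and column leaves {3, 6, 5}.
Row 5, column 3: eliminating its row and column leaves {3, 6, 5}.
Row 6, column 1: eliminating its row and column leaves {3, 1, 6, 5}.
Row 6, column 2: eliminating its row and column leaves {3, 6, 5}.
Row 6, column 3: eliminating its row and column leaves {3, 6, 5}.
Row 6, column 4: eliminating its row and column leaves {1, 6, 5}.
Enumerating the assignments across these blanks that avoid any row or column repeat gives 12 completions.

12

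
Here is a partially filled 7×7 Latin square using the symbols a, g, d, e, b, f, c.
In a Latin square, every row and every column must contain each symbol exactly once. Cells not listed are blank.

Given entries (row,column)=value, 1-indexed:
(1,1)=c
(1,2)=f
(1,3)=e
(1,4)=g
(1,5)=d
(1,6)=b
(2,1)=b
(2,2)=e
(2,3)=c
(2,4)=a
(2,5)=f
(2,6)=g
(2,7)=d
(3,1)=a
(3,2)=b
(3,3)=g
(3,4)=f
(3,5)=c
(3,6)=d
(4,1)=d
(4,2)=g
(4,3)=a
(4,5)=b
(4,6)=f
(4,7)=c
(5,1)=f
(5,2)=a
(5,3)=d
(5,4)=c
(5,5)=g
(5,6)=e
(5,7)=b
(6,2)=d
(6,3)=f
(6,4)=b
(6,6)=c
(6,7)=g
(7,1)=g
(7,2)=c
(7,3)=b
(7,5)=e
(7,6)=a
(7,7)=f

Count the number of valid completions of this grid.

Row 1, column 7: eliminating its row and column leaves {a}.
Row 3, column 7: eliminating its row and column leaves {e}.
Row 4, column 4: eliminating its row and column leaves {e}.
Row 6, column 1: eliminating its row and column leaves {e}.
Row 6, column 5: eliminating its row and column leaves {a}.
Row 7, column 4: eliminating its row and column leaves {d}.
Only one assignment across all blanks avoids any row or column repeat, giving 1 completion.

1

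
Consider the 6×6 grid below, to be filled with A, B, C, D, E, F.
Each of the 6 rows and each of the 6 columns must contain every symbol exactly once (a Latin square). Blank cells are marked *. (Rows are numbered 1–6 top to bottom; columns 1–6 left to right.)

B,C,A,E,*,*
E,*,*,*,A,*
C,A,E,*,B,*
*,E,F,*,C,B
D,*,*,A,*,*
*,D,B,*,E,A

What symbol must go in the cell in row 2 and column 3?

D

Row 4, column 1: row 4 has {B, C, E, F} and column 1 has {B, C, D, E}, leaving only A.
Row 4, column 4: row 4 has {A, B, C, E, F} and column 4 has {A, E}, leaving only D.
Row 3, column 4: row 3 has {A, B, C, E} and column 4 has {A, D, E}, leaving only F.
Row 3, column 6: row 3 has {A, B, C, E, F} and column 6 has {A, B}, leaving only D.
Row 1, column 6: row 1 has {A, B, C, E} and column 6 has {A, B, D}, leaving only F.
Row 1, column 5: row 1 has {A, B, C, E, F} and column 5 has {A, B, C, E}, leaving only D.
Row 2, column 6: row 2 has {A, E} and column 6 has {A, B, D, F}, leaving only C.
Row 2 already has {A, C, E} and column 3 already has {A, B, E, F}, so row 2, column 3 must be D.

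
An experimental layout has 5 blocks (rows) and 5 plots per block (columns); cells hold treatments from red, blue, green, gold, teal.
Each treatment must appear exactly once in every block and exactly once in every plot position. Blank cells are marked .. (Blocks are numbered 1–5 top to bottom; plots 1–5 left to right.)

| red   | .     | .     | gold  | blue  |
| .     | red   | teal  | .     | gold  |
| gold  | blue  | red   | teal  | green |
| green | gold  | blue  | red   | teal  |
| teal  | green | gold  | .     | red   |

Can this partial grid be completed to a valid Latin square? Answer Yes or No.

Yes

No block or plot among the givens repeats a symbol, and propagating forced cells runs into no contradiction.
One valid completion exists (for instance, red teal green gold blue / blue red teal green gold / gold blue red teal green / green gold blue red teal / teal green gold blue red).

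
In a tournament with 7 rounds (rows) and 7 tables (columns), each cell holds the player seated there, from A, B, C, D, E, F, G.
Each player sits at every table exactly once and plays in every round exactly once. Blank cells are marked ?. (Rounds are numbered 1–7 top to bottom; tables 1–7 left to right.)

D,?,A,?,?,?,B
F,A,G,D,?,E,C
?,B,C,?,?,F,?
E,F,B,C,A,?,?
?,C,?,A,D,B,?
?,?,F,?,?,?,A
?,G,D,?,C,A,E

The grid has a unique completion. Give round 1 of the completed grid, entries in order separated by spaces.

Round 1, table 2: round 1 has {A, B, D} and table 2 has {A, B, C, F, G}, leaving only E.
Round 2, table 5: round 2 has {A, C, D, E, F, G} and table 5 has {A, C, D}, leaving only B.
Round 5, table 1: round 5 has {A, B, C, D} and table 1 has {D, E, F}, leaving only G.
Round 3, table 1: round 3 has {B, C, F} and table 1 has {D, E, F, G}, leaving only A.
Round 5, table 3: round 5 has {A, B, C, D, G} and table 3 has {A, B, C, D, F, G}, leaving only E.
Round 5, table 7: round 5 has {A, B, C, D, E, G} and table 7 has {A, B, C, E}, leaving only F.
Round 6, table 2: round 6 has {A, F} and table 2 has {A, B, C, E, F, G}, leaving only D.
Round 7, table 1: round 7 has {A, C, D, E, G} and table 1 has {A, D, E, F, G}, leaving only B.
Round 6, table 1: round 6 has {A, D, F} and table 1 has {A, B, D, E, F, G}, leaving only C.
Round 6, table 6: round 6 has {A, C, D, F} and table 6 has {A, B, E, F}, leaving only G.
Round 1, table 6: round 1 has {A, B, D, E} and table 6 has {A, B, E, F, G}, leaving only C.
Round 4, table 6: round 4 has {A, B, C, E, F} and table 6 has {A, B, C, E, F, G}, leaving only D.
Round 4, table 7: round 4 has {A, B, C, D, E, F} and table 7 has {A, B, C, E, F}, leaving only G.
Round 3, table 7: round 3 has {A, B, C, F} and table 7 has {A, B, C, E, F, G}, leaving only D.
Round 6, table 5: round 6 has {A, C, D, F, G} and table 5 has {A, B, C, D}, leaving only E.
Round 3, table 5: round 3 has {A, B, C, D, F} and table 5 has {A, B, C, D, E}, leaving only G.
Round 1, table 5: round 1 has {A, B, C, D, E} and table 5 has {A, B, C, D, E, G}, leaving only F.
Round 1, table 4: round 1 has {A, B, C, D, E, F} and table 4 has {A, C, D}, leaving only G.
So round 1 reads: D E A G F C B.

D E A G F C B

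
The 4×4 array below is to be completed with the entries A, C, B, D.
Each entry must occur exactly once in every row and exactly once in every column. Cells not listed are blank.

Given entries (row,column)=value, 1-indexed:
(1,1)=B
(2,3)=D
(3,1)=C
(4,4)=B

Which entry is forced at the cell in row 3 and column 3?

Row 2, column 1: row 2 has {D} and column 1 has {C, B}, leaving only A.
Row 2, column 4: row 2 has {A, D} and column 4 has {B}, leaving only C.
Row 2, column 2: row 2 has {A, C, D} and column 2 has {}, leaving only B.
Row 4, column 1: row 4 has {B} and column 1 has {A, C, B}, leaving only D.
Row 3, column 3 is narrowed to {A, B}.
If it were A, then row 4, column 3 would be left with no valid symbol.
So row 3, column 3 must be B.

B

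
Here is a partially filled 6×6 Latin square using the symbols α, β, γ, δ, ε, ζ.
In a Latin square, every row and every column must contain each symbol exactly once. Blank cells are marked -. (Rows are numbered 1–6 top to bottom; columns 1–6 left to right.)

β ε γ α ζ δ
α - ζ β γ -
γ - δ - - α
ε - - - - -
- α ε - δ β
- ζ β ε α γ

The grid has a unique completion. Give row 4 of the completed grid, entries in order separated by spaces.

Row 4, column 3: row 4 has {ε} and column 3 has {β, γ, δ, ε, ζ}, leaving only α.
Row 4, column 5: row 4 has {α, ε} and column 5 has {α, γ, δ, ζ}, leaving only β.
Row 4, column 6: row 4 has {α, β, ε} and column 6 has {α, β, γ, δ}, leaving only ζ.
Row 2, column 2: row 2 has {α, β, γ, ζ} and column 2 has {α, ε, ζ}, leaving only δ.
Row 4, column 2: row 4 has {α, β, ε, ζ} and column 2 has {α, δ, ε, ζ}, leaving only γ.
Row 4, column 4: row 4 has {α, β, γ, ε, ζ} and column 4 has {α, β, ε}, leaving only δ.
So row 4 reads: ε γ α δ β ζ.

ε γ α δ β ζ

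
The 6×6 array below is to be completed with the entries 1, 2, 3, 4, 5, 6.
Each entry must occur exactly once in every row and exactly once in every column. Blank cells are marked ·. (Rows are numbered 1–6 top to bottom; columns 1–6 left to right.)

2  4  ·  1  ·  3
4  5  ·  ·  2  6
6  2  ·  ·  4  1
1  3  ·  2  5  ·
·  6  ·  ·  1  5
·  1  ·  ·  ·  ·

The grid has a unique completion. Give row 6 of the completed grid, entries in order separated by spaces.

5 1 4 6 3 2

Row 1, column 5: row 1 has {1, 2, 3, 4} and column 5 has {1, 2, 4, 5}, leaving only 6.
Row 6, column 5: row 6 has {1} and column 5 has {1, 2, 4, 5, 6}, leaving only 3.
Row 6, column 1: row 6 has {1, 3} and column 1 has {1, 2, 4, 6}, leaving only 5.
Row 1, column 3: row 1 has {1, 2, 3, 4, 6} and column 3 has {}, leaving only 5.
Row 2, column 4: row 2 has {2, 4, 5, 6} and column 4 has {1, 2}, leaving only 3.
Row 2, column 3: row 2 has {2, 3, 4, 5, 6} and column 3 has {5}, leaving only 1.
Row 3, column 3: row 3 has {1, 2, 4, 6} and column 3 has {1, 5}, leaving only 3.
Row 3, column 4: row 3 has {1, 2, 3, 4, 6} and column 4 has {1, 2, 3}, leaving only 5.
Row 4, column 6: row 4 has {1, 2, 3, 5} and column 6 has {1, 3, 5, 6}, leaving only 4.
Row 6, column 6: row 6 has {1, 3, 5} and column 6 has {1, 3, 4, 5, 6}, leaving only 2.
Row 4, column 3: row 4 has {1, 2, 3, 4, 5} and column 3 has {1, 3, 5}, leaving only 6.
Row 6, column 3: row 6 has {1, 2, 3, 5} and column 3 has {1, 3, 5, 6}, leaving only 4.
Row 6, column 4: row 6 has {1, 2, 3, 4, 5} and column 4 has {1, 2, 3, 5}, leaving only 6.
So row 6 reads: 5 1 4 6 3 2.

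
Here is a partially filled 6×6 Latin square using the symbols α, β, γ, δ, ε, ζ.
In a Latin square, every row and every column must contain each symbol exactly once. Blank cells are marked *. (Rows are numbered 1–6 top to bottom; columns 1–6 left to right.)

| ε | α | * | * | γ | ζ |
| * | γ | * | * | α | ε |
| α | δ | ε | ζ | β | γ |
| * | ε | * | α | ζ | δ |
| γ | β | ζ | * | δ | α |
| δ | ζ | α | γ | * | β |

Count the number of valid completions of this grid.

Row 1, column 3: eliminating its row and column leaves {β, δ}.
Row 1, column 4: eliminating its row and column leaves {β, δ}.
Row 2, column 1: eliminating its row and column leaves {β, ζ}.
Row 2, column 3: eliminating its row and column leaves {β, δ}.
Row 2, column 4: eliminating its row and column leaves {β, δ}.
Row 4, column 1: eliminating its row and column leaves {β}.
Row 4, column 3: eliminating its row and column leaves {β, γ}.
Row 5, column 4: eliminating its row and column leaves {ε}.
Row 6, column 5: eliminating its row and column leaves {ε}.
Enumerating the assignments across these blanks that avoid any row or column repeat gives 2 completions.

2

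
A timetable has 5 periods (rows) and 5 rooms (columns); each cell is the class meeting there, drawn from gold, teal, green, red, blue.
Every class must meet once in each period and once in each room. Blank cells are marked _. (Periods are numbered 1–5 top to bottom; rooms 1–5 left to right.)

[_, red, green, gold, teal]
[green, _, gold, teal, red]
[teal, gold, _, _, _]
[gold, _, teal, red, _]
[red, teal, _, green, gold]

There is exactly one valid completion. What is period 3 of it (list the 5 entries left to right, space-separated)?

teal gold red blue green

Period 3, room 4: period 3 has {gold, teal} and room 4 has {gold, teal, green, red}, leaving only blue.
Period 3, room 3: period 3 has {gold, teal, blue} and room 3 has {gold, teal, green}, leaving only red.
Period 3, room 5: period 3 has {gold, teal, red, blue} and room 5 has {gold, teal, red}, leaving only green.
So period 3 reads: teal gold red blue green.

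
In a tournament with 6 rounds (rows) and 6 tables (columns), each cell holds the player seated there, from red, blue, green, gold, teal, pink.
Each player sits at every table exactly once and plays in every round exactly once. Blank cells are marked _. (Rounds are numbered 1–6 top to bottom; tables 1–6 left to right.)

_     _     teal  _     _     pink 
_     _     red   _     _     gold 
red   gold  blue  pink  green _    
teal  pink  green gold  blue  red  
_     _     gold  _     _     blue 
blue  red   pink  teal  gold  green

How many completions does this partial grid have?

3

Round 1, table 1: eliminating its round and table leaves {green, gold}.
Round 1, table 2: eliminating its round and table leaves {blue, green}.
Round 1, table 4: eliminating its round and table leaves {red, blue, green}.
Round 1, table 5: eliminating its round and table leaves {red}.
Round 2, table 1: eliminating its round and table leaves {green, pink}.
Round 2, table 2: eliminating its round and table leaves {blue, green, teal}.
Round 2, table 4: eliminating its round and table leaves {blue, green}.
Round 2, table 5: eliminating its round and table leaves {teal, pink}.
Round 3, table 6: eliminating its round and table leaves {teal}.
Round 5, table 1: eliminating its round and table leaves {green, pink}.
Round 5, table 2: eliminating its round and table leaves {green, teal}.
Round 5, table 4: eliminating its round and table leaves {red, green}.
Round 5, table 5: eliminating its round and table leaves {red, teal, pink}.
Enumerating the assignments across these blanks that avoid any round or table repeat gives 3 completions.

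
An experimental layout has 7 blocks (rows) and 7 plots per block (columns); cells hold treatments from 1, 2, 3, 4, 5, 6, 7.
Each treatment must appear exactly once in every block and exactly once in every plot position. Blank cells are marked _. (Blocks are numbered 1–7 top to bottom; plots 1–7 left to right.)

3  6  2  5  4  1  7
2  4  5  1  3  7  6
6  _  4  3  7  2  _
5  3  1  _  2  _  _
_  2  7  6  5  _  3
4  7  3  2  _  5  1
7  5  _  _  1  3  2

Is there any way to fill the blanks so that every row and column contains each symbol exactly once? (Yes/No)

Yes

No block or plot among the givens repeats a symbol, and propagating forced cells runs into no contradiction.
One valid completion exists (for instance, 3 6 2 5 4 1 7 / 2 4 5 1 3 7 6 / 6 1 4 3 7 2 5 / 5 3 1 7 2 6 4 / 1 2 7 6 5 4 3 / 4 7 3 2 6 5 1 / 7 5 6 4 1 3 2).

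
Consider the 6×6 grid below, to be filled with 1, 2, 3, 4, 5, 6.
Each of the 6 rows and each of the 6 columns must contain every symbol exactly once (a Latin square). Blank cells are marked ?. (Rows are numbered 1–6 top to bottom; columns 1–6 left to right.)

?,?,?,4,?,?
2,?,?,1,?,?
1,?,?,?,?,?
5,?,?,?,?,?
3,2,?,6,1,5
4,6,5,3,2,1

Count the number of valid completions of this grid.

Row 1, column 1: eliminating its row and column leaves {6}.
Row 1, column 2: eliminating its row and column leaves {1, 3, 5}.
Row 1, column 3: eliminating its row and column leaves {1, 2, 3, 6}.
Row 1, column 5: eliminating its row and column leaves {3, 5, 6}.
Row 1, column 6: eliminating its row and column leaves {2, 3, 6}.
Row 2, column 2: eliminating its row and column leaves {3, 4, 5}.
Row 2, column 3: eliminating its row and column leaves {3, 4, 6}.
Row 2, column 5: eliminating its row and column leaves {3, 4, 5, 6}.
Row 2, column 6: eliminating its row and column leaves {3, 4, 6}.
Row 3, column 2: eliminating its row and column leaves {3, 4, 5}.
Row 3, column 3: eliminating its row and column leaves {2, 3, 4, 6}.
Row 3, column 4: eliminating its row and column leaves {2, 5}.
Row 3, column 5: eliminating its row and column leaves {3, 4, 5, 6}.
Row 3, column 6: eliminating its row and column leaves {2, 3, 4, 6}.
Row 4, column 2: eliminating its row and column leaves {1, 3, 4}.
Row 4, column 3: eliminating its row and column leaves {1, 2, 3, 4, 6}.
Row 4, column 4: eliminating its row and column leaves {2}.
Row 4, column 5: eliminating its row and column leaves {3, 4, 6}.
Row 4, column 6: eliminating its row and column leaves {2, 3, 4, 6}.
Row 5, column 3: eliminating its row and column leaves {4}.
Enumerating the assignments across these blanks that avoid any row or column repeat gives 16 completions.

16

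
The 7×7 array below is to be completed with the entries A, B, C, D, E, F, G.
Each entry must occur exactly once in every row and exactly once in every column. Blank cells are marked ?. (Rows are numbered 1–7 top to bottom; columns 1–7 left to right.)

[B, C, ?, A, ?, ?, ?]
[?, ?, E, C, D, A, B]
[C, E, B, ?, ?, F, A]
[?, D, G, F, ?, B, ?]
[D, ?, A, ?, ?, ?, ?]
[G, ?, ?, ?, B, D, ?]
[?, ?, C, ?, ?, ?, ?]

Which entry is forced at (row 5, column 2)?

B

Row 2, column 1: row 2 has {A, B, C, D, E} and column 1 has {B, C, D, G}, leaving only F.
Row 2, column 2: row 2 has {A, B, C, D, E, F} and column 2 has {C, D, E}, leaving only G.
Row 3, column 5: row 3 has {A, B, C, E, F} and column 5 has {B, D}, leaving only G.
Row 3, column 4: row 3 has {A, B, C, E, F, G} and column 4 has {A, C, F}, leaving only D.
Row 6, column 3: row 6 has {B, D, G} and column 3 has {A, B, C, E, G}, leaving only F.
Row 1, column 3: row 1 has {A, B, C} and column 3 has {A, B, C, E, F, G}, leaving only D.
Row 6, column 2: row 6 has {B, D, F, G} and column 2 has {C, D, E, G}, leaving only A.
Row 6, column 4: row 6 has {A, B, D, F, G} and column 4 has {A, C, D, F}, leaving only E.
Row 6, column 7: row 6 has {A, B, D, E, F, G} and column 7 has {A, B}, leaving only C.
Row 4, column 7: row 4 has {B, D, F, G} and column 7 has {A, B, C}, leaving only E.
Row 4, column 1: row 4 has {B, D, E, F, G} and column 1 has {B, C, D, F, G}, leaving only A.
Row 4, column 5: row 4 has {A, B, D, E, F, G} and column 5 has {B, D, G}, leaving only C.
Row 7, column 1: row 7 has {C} and column 1 has {A, B, C, D, F, G}, leaving only E.
Row 7, column 6: row 7 has {C, E} and column 6 has {A, B, D, F}, leaving only G.
Row 1, column 6: row 1 has {A, B, C, D} and column 6 has {A, B, D, F, G}, leaving only E.
Row 1, column 5: row 1 has {A, B, C, D, E} and column 5 has {B, C, D, G}, leaving only F.
Row 1, column 7: row 1 has {A, B, C, D, E, F} and column 7 has {A, B, C, E}, leaving only G.
Row 5, column 5: row 5 has {A, D} and column 5 has {B, C, D, F, G}, leaving only E.
Row 5, column 6: row 5 has {A, D, E} and column 6 has {A, B, D, E, F, G}, leaving only C.
Row 5, column 7: row 5 has {A, C, D, E} and column 7 has {A, B, C, E, G}, leaving only F.
Row 5 already has {A, C, D, E, F} and column 2 already has {A, C, D, E, G}, so row 5, column 2 must be B.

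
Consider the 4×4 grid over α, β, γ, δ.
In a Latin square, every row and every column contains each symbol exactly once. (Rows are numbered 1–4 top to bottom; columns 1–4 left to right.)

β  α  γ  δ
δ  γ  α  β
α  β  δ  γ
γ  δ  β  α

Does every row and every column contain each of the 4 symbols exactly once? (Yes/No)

Each row is a permutation of the 4 symbols, and so is each column.

Yes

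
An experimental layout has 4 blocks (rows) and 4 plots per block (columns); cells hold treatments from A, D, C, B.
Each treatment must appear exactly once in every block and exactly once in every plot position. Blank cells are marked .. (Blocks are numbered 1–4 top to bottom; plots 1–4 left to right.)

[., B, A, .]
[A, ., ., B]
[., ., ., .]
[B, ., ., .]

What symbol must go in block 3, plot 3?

Block 3, plot 3 is narrowed to {D, C, B}.
If it were D, then block 4, plot 3 would be left with no valid symbol.
If it were C, then block 4, plot 3 would be left with no valid symbol.
So block 3, plot 3 must be B.

B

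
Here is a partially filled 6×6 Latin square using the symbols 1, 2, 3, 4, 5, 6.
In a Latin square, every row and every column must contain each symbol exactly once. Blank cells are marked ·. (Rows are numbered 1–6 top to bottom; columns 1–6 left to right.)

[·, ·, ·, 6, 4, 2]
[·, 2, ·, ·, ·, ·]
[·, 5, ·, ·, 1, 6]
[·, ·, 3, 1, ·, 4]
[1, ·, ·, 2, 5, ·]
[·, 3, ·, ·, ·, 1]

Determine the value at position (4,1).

Row 1, column 2: row 1 has {2, 4, 6} and column 2 has {2, 3, 5}, leaving only 1.
Row 1, column 3: row 1 has {1, 2, 4, 6} and column 3 has {3}, leaving only 5.
Row 1, column 1: row 1 has {1, 2, 4, 5, 6} and column 1 has {1}, leaving only 3.
Row 4, column 2: row 4 has {1, 3, 4} and column 2 has {1, 2, 3, 5}, leaving only 6.
Row 4, column 5: row 4 has {1, 3, 4, 6} and column 5 has {1, 4, 5}, leaving only 2.
Row 4 already has {1, 2, 3, 4, 6} and column 1 already has {1, 3}, so row 4, column 1 must be 5.

5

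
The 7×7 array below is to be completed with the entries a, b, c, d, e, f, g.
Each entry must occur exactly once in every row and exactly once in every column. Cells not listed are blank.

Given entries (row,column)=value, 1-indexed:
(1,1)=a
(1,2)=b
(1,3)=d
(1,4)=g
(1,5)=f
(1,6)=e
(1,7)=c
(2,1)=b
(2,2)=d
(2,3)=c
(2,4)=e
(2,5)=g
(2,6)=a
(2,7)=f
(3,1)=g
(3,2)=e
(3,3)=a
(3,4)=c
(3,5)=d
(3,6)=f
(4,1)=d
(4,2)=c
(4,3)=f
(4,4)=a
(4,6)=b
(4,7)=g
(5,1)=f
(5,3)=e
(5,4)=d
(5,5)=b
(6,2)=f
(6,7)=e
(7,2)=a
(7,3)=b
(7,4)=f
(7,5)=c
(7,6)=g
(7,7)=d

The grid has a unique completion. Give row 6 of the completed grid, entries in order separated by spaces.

Row 6, column 1: row 6 has {e, f} and column 1 has {a, b, d, f, g}, leaving only c.
Row 6, column 3: row 6 has {c, e, f} and column 3 has {a, b, c, d, e, f}, leaving only g.
Row 6, column 4: row 6 has {c, e, f, g} and column 4 has {a, c, d, e, f, g}, leaving only b.
Row 6, column 5: row 6 has {b, c, e, f, g} and column 5 has {b, c, d, f, g}, leaving only a.
Row 6, column 6: row 6 has {a, b, c, e, f, g} and column 6 has {a, b, e, f, g}, leaving only d.
So row 6 reads: c f g b a d e.

c f g b a d e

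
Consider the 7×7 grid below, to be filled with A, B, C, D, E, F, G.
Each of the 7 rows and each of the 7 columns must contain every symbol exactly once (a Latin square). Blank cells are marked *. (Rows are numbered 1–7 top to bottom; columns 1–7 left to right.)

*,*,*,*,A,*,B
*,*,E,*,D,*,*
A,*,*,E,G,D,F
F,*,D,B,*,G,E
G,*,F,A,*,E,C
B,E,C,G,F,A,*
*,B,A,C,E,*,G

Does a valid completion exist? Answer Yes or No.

No row or column among the givens repeats a symbol, and propagating forced cells runs into no contradiction.
One valid completion exists (for instance, E F G D A C B / C G E F D B A / A C B E G D F / F A D B C G E / G D F A B E C / B E C G F A D / D B A C E F G).

Yes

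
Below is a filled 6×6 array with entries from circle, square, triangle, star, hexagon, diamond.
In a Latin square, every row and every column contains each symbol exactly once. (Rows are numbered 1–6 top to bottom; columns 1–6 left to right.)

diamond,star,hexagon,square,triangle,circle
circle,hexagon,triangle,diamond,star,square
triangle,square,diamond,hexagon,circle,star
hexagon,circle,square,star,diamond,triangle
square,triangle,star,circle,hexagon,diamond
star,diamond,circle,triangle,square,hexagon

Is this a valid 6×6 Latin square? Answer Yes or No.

Yes

Each row is a permutation of the 6 symbols, and so is each column.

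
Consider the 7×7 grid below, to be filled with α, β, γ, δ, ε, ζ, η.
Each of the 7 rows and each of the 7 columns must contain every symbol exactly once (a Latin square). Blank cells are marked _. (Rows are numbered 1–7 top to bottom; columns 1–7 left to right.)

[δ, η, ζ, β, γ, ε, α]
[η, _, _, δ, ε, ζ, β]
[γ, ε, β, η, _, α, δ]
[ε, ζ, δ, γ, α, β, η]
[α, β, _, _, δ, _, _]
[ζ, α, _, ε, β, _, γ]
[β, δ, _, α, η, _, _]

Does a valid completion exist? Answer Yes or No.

No row or column among the givens repeats a symbol, and propagating forced cells runs into no contradiction.
One valid completion exists (for instance, δ η ζ β γ ε α / η γ α δ ε ζ β / γ ε β η ζ α δ / ε ζ δ γ α β η / α β γ ζ δ η ε / ζ α η ε β δ γ / β δ ε α η γ ζ).

Yes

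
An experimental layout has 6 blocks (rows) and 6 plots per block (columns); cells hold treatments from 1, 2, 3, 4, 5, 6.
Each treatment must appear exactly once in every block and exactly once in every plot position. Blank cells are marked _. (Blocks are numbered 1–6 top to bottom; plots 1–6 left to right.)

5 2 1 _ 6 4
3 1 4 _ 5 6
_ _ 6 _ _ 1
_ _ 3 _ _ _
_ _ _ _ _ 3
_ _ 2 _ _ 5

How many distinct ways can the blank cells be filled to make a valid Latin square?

16

Block 1, plot 4: eliminating its block and plot leaves {3}.
Block 2, plot 4: eliminating its block and plot leaves {2}.
Block 3, plot 1: eliminating its block and plot leaves {2, 4}.
Block 3, plot 2: eliminating its block and plot leaves {3, 4, 5}.
Block 3, plot 4: eliminating its block and plot leaves {2, 3, 4, 5}.
Block 3, plot 5: eliminating its block and plot leaves {2, 3, 4}.
Block 4, plot 1: eliminating its block and plot leaves {1, 2, 4, 6}.
Block 4, plot 2: eliminating its block and plot leaves {4, 5, 6}.
Block 4, plot 4: eliminating its block and plot leaves {1, 2, 4, 5, 6}.
Block 4, plot 5: eliminating its block and plot leaves {1, 2, 4}.
Block 4, plot 6: eliminating its block and plot leaves {2}.
Block 5, plot 1: eliminating its block and plot leaves {1, 2, 4, 6}.
Block 5, plot 2: eliminating its block and plot leaves {4, 5, 6}.
Block 5, plot 3: eliminating its block and plot leaves {5}.
Block 5, plot 4: eliminating its block and plot leaves {1, 2, 4, 5, 6}.
Block 5, plot 5: eliminating its block and plot leaves {1, 2, 4}.
Block 6, plot 1: eliminating its block and plot leaves {1, 4, 6}.
Block 6, plot 2: eliminating its block and plot leaves {3, 4, 6}.
Block 6, plot 4: eliminating its block and plot leaves {1, 3, 4, 6}.
Block 6, plot 5: eliminating its block and plot leaves {1, 3, 4}.
Enumerating the assignments across these blanks that avoid any block or plot repeat gives 16 completions.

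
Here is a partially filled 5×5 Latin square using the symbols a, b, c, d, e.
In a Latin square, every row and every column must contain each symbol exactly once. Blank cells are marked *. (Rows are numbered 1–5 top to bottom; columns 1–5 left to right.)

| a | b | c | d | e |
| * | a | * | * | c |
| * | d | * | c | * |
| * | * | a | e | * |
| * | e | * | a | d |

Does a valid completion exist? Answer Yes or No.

Yes

No row or column among the givens repeats a symbol, and propagating forced cells runs into no contradiction.
One valid completion exists (for instance, a b c d e / e a d b c / b d e c a / d c a e b / c e b a d).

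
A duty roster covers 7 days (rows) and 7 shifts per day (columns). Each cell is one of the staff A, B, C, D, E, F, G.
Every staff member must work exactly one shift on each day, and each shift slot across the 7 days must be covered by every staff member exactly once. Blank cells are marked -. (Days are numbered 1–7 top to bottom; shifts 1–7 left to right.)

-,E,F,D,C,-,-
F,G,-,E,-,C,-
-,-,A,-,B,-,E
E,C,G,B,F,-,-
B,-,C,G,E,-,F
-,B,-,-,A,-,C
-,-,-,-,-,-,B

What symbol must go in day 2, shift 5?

D

Day 2 already has {C, E, F, G} and shift 5 already has {A, B, C, E, F}, so day 2, shift 5 must be D.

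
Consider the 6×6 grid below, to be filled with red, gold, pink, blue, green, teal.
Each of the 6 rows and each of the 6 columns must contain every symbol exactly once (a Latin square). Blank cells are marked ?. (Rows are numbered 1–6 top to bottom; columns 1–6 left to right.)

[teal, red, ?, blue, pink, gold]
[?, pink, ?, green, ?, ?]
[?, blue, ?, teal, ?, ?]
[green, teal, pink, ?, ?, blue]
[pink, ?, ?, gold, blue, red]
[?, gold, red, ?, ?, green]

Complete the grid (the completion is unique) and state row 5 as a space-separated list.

Row 5, column 2: row 5 has {red, gold, pink, blue} and column 2 has {red, gold, pink, blue, teal}, leaving only green.
Row 5, column 3: row 5 has {red, gold, pink, blue, green} and column 3 has {red, pink}, leaving only teal.
So row 5 reads: pink green teal gold blue red.

pink green teal gold blue red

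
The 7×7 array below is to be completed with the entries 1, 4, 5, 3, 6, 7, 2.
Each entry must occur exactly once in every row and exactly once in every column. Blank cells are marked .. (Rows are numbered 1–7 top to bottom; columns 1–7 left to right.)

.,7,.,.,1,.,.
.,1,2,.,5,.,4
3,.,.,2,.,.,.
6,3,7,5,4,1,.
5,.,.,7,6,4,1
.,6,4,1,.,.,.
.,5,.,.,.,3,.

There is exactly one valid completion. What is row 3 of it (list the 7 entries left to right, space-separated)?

3 4 1 2 7 5 6

Row 3, column 2: row 3 has {3, 2} and column 2 has {1, 5, 3, 6, 7}, leaving only 4.
Row 3, column 5: row 3 has {4, 3, 2} and column 5 has {1, 4, 5, 6}, leaving only 7.
Row 2, column 1: row 2 has {1, 4, 5, 2} and column 1 has {5, 3, 6}, leaving only 7.
Row 2, column 6: row 2 has {1, 4, 5, 7, 2} and column 6 has {1, 4, 3}, leaving only 6.
Row 3, column 6: row 3 has {4, 3, 7, 2} and column 6 has {1, 4, 3, 6}, leaving only 5.
Row 3, column 7: row 3 has {4, 5, 3, 7, 2} and column 7 has {1, 4}, leaving only 6.
Row 3, column 3: row 3 has {4, 5, 3, 6, 7, 2} and column 3 has {4, 7, 2}, leaving only 1.
So row 3 reads: 3 4 1 2 7 5 6.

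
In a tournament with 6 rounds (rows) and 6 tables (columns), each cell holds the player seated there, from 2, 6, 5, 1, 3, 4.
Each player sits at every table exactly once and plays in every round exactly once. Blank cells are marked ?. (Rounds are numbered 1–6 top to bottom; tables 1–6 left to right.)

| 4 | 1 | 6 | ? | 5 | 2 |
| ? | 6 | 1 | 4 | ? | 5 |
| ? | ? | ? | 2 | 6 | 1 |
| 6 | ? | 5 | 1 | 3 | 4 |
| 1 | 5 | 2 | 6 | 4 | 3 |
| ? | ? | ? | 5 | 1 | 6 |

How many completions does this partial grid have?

Round 1, table 4: eliminating its round and table leaves {3}.
Round 2, table 1: eliminating its round and table leaves {2, 3}.
Round 2, table 5: eliminating its round and table leaves {2}.
Round 3, table 1: eliminating its round and table leaves {5, 3}.
Round 3, table 2: eliminating its round and table leaves {3, 4}.
Round 3, table 3: eliminating its round and table leaves {3, 4}.
Round 4, table 2: eliminating its round and table leaves {2}.
Round 6, table 1: eliminating its round and table leaves {2, 3}.
Round 6, table 2: eliminating its round and table leaves {2, 3, 4}.
Round 6, table 3: eliminating its round and table leaves {3, 4}.
Enumerating the assignments across these blanks that avoid any round or table repeat gives 2 completions.

2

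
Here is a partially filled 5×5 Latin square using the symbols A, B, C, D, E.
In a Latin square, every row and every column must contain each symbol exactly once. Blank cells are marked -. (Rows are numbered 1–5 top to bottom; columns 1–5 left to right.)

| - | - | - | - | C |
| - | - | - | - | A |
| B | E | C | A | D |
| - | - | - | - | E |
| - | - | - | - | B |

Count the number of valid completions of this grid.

Row 1, column 1: eliminating its row and column leaves {A, D, E}.
Row 1, column 2: eliminating its row and column leaves {A, B, D}.
Row 1, column 3: eliminating its row and column leaves {A, B, D, E}.
Row 1, column 4: eliminating its row and column leaves {B, D, E}.
Row 2, column 1: eliminating its row and column leaves {C, D, E}.
Row 2, column 2: eliminating its row and column leaves {B, C, D}.
Row 2, column 3: eliminating its row and column leaves {B, D, E}.
Row 2, column 4: eliminating its row and column leaves {B, C, D, E}.
Row 4, column 1: eliminating its row and column leaves {A, C, D}.
Row 4, column 2: eliminating its row and column leaves {A, B, C, D}.
Row 4, column 3: eliminating its row and column leaves {A, B, D}.
Row 4, column 4: eliminating its row and column leaves {B, C, D}.
Row 5, column 1: eliminating its row and column leaves {A, C, D, E}.
Row 5, column 2: eliminating its row and column leaves {A, C, D}.
Row 5, column 3: eliminating its row and column leaves {A, D, E}.
Row 5, column 4: eliminating its row and column leaves {C, D, E}.
Enumerating the assignments across these blanks that avoid any row or column repeat gives 56 completions.

56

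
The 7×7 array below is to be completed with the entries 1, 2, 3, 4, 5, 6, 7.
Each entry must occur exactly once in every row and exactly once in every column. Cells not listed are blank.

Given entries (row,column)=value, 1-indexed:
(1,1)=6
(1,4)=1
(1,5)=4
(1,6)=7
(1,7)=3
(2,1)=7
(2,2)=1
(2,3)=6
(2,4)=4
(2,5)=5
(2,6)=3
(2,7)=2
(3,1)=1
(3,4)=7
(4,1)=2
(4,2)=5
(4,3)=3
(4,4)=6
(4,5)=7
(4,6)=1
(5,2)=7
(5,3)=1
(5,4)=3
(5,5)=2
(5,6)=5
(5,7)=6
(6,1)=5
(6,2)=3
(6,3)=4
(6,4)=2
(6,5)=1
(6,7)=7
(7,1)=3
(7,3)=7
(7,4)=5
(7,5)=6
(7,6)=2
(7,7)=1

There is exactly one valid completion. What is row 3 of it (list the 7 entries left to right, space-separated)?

1 6 2 7 3 4 5

Row 3, column 5: row 3 has {1, 7} and column 5 has {1, 2, 4, 5, 6, 7}, leaving only 3.
Row 1, column 2: row 1 has {1, 3, 4, 6, 7} and column 2 has {1, 3, 5, 7}, leaving only 2.
Row 1, column 3: row 1 has {1, 2, 3, 4, 6, 7} and column 3 has {1, 3, 4, 6, 7}, leaving only 5.
Row 3, column 3: row 3 has {1, 3, 7} and column 3 has {1, 3, 4, 5, 6, 7}, leaving only 2.
Row 4, column 7: row 4 has {1, 2, 3, 5, 6, 7} and column 7 has {1, 2, 3, 6, 7}, leaving only 4.
Row 3, column 7: row 3 has {1, 2, 3, 7} and column 7 has {1, 2, 3, 4, 6, 7}, leaving only 5.
Row 5, column 1: row 5 has {1, 2, 3, 5, 6, 7} and column 1 has {1, 2, 3, 5, 6, 7}, leaving only 4.
Row 6, column 6: row 6 has {1, 2, 3, 4, 5, 7} and column 6 has {1, 2, 3, 5, 7}, leaving only 6.
Row 3, column 6: row 3 has {1, 2, 3, 5, 7} and column 6 has {1, 2, 3, 5, 6, 7}, leaving only 4.
Row 3, column 2: row 3 has {1, 2, 3, 4, 5, 7} and column 2 has {1, 2, 3, 5, 7}, leaving only 6.
So row 3 reads: 1 6 2 7 3 4 5.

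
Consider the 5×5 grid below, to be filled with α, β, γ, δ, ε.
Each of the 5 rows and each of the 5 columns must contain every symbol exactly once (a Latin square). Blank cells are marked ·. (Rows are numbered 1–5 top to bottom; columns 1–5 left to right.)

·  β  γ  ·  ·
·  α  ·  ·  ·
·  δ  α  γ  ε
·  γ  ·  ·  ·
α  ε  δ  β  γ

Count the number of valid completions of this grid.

Row 1, column 1: eliminating its row and column leaves {δ, ε}.
Row 1, column 4: eliminating its row and column leaves {α, δ, ε}.
Row 1, column 5: eliminating its row and column leaves {α, δ}.
Row 2, column 1: eliminating its row and column leaves {β, γ, δ, ε}.
Row 2, column 3: eliminating its row and column leaves {β, ε}.
Row 2, column 4: eliminating its row and column leaves {δ, ε}.
Row 2, column 5: eliminating its row and column leaves {β, δ}.
Row 3, column 1: eliminating its row and column leaves {β}.
Row 4, column 1: eliminating its row and column leaves {β, δ, ε}.
Row 4, column 3: eliminating its row and column leaves {β, ε}.
Row 4, column 4: eliminating its row and column leaves {α, δ, ε}.
Row 4, column 5: eliminating its row and column leaves {α, β, δ}.
Enumerating the assignments across these blanks that avoid any row or column repeat gives 3 completions.

3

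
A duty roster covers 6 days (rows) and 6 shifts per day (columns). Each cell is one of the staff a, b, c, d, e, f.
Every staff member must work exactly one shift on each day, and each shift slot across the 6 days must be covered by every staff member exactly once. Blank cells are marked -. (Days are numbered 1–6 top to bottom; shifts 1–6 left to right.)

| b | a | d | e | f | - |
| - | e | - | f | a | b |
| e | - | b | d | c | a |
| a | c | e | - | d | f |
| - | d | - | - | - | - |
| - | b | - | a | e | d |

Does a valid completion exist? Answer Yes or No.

Yes

No day or shift among the givens repeats a symbol, and propagating forced cells runs into no contradiction.
One valid completion exists (for instance, b a d e f c / d e c f a b / e f b d c a / a c e b d f / f d a c b e / c b f a e d).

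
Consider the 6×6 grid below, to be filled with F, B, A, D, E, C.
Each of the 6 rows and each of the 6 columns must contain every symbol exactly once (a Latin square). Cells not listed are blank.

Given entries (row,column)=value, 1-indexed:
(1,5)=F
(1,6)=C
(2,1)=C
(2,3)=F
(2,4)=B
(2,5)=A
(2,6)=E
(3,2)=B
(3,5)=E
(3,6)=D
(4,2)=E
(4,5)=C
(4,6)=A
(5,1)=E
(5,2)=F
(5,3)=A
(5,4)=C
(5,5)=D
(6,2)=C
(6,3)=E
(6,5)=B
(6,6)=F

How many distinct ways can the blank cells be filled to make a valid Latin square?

3

Row 1, column 1: eliminating its row and column leaves {B, A, D}.
Row 1, column 2: eliminating its row and column leaves {A, D}.
Row 1, column 3: eliminating its row and column leaves {B, D}.
Row 1, column 4: eliminating its row and column leaves {A, D, E}.
Row 2, column 2: eliminating its row and column leaves {D}.
Row 3, column 1: eliminating its row and column leaves {F, A}.
Row 3, column 3: eliminating its row and column leaves {C}.
Row 3, column 4: eliminating its row and column leaves {F, A}.
Row 4, column 1: eliminating its row and column leaves {F, B, D}.
Row 4, column 3: eliminating its row and column leaves {B, D}.
Row 4, column 4: eliminating its row and column leaves {F, D}.
Row 5, column 6: eliminating its row and column leaves {B}.
Row 6, column 1: eliminating its row and column leaves {A, D}.
Row 6, column 4: eliminating its row and column leaves {A, D}.
Enumerating the assignments across these blanks that avoid any row or column repeat gives 3 completions.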